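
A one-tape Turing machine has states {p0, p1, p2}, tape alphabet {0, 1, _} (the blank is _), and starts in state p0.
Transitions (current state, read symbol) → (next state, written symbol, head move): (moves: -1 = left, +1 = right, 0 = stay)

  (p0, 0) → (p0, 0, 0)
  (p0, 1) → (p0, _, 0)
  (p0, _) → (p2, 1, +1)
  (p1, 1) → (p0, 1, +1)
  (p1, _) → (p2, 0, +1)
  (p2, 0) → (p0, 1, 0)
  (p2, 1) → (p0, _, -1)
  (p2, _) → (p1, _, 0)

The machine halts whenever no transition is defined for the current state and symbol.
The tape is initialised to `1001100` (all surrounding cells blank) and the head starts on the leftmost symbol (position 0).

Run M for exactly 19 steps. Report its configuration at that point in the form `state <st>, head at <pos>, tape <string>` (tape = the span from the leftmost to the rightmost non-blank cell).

state p0, head at 3, tape 1110_00

state=p0 head=0 tape=[1]001100   (p0,1)→(p0,_,0)
state=p0 head=0 tape=[_]001100   (p0,_)→(p2,1,+1)
state=p2 head=1 tape=1[0]01100   (p2,0)→(p0,1,0)
state=p0 head=1 tape=1[1]01100   (p0,1)→(p0,_,0)
state=p0 head=1 tape=1[_]01100   (p0,_)→(p2,1,+1)
state=p2 head=2 tape=11[0]1100   (p2,0)→(p0,1,0)
state=p0 head=2 tape=11[1]1100   (p0,1)→(p0,_,0)
state=p0 head=2 tape=11[_]1100   (p0,_)→(p2,1,+1)
state=p2 head=3 tape=111[1]100   (p2,1)→(p0,_,-1)
state=p0 head=2 tape=11[1]_100   (p0,1)→(p0,_,0)
state=p0 head=2 tape=11[_]_100   (p0,_)→(p2,1,+1)
state=p2 head=3 tape=111[_]100   (p2,_)→(p1,_,0)
state=p1 head=3 tape=111[_]100   (p1,_)→(p2,0,+1)
state=p2 head=4 tape=1110[1]00   (p2,1)→(p0,_,-1)
state=p0 head=3 tape=111[0]_00   (p0,0)→(p0,0,0)
state=p0 head=3 tape=111[0]_00   (p0,0)→(p0,0,0)
state=p0 head=3 tape=111[0]_00   (p0,0)→(p0,0,0)
state=p0 head=3 tape=111[0]_00   (p0,0)→(p0,0,0)
state=p0 head=3 tape=111[0]_00   (p0,0)→(p0,0,0)
state=p0 head=3 tape=111[0]_00
After 19 steps: state p0, head at 3, tape 1110_00.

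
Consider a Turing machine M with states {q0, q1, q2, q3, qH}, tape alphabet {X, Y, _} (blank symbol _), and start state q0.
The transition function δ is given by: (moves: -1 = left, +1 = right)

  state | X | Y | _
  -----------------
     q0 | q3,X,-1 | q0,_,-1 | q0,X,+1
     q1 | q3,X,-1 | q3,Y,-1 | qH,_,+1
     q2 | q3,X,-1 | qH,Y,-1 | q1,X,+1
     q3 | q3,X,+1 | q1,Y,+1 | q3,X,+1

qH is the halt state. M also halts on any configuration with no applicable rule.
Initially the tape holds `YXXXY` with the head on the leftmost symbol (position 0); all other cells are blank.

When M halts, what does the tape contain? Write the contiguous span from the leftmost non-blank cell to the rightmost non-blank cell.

XXXXXY

q0 | _[Y]XXXY__   read Y → write _, move -1, go to q0
q0 | [_]_XXXY__   read _ → write X, move +1, go to q0
q0 | X[_]XXXY__   read _ → write X, move +1, go to q0
q0 | XX[X]XXY__   read X → write X, move -1, go to q3
q3 | X[X]XXXY__   read X → write X, move +1, go to q3
q3 | XX[X]XXY__   read X → write X, move +1, go to q3
q3 | XXX[X]XY__   read X → write X, move +1, go to q3
q3 | XXXX[X]Y__   read X → write X, move +1, go to q3
q3 | XXXXX[Y]__   read Y → write Y, move +1, go to q1
q1 | XXXXXY[_]_   read _ → write _, move +1, go to qH
qH | XXXXXY_[_]
The non-blank tape span at halt is XXXXXY.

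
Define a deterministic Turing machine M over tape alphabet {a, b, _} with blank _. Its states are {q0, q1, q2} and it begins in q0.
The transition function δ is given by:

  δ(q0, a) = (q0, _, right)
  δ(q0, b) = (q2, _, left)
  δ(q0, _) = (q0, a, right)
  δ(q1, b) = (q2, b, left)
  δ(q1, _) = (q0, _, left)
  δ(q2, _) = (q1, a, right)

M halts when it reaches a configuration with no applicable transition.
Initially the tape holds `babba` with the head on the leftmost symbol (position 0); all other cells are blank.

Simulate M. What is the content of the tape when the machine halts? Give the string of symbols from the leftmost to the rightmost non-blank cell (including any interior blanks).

a_a_a

state=q0 head=0 tape=_[b]abba   (q0,b)→(q2,_,left)
state=q2 head=-1 tape=[_]_abba   (q2,_)→(q1,a,right)
state=q1 head=0 tape=a[_]abba   (q1,_)→(q0,_,left)
state=q0 head=-1 tape=[a]_abba   (q0,a)→(q0,_,right)
state=q0 head=0 tape=_[_]abba   (q0,_)→(q0,a,right)
state=q0 head=1 tape=_a[a]bba   (q0,a)→(q0,_,right)
state=q0 head=2 tape=_a_[b]ba   (q0,b)→(q2,_,left)
state=q2 head=1 tape=_a[_]_ba   (q2,_)→(q1,a,right)
state=q1 head=2 tape=_aa[_]ba   (q1,_)→(q0,_,left)
state=q0 head=1 tape=_a[a]_ba   (q0,a)→(q0,_,right)
state=q0 head=2 tape=_a_[_]ba   (q0,_)→(q0,a,right)
state=q0 head=3 tape=_a_a[b]a   (q0,b)→(q2,_,left)
state=q2 head=2 tape=_a_[a]_a
The non-blank tape span at halt is a_a_a.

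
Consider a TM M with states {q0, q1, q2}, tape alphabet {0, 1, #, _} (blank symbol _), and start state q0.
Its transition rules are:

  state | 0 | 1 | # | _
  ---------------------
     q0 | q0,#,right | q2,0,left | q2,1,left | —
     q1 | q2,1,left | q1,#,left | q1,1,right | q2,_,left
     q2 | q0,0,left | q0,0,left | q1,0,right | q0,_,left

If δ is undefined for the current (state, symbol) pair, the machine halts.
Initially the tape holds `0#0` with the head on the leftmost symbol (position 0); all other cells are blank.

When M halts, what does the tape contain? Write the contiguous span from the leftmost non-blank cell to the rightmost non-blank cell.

state=q0 head=0 tape=__[0]#0   (q0,0)→(q0,#,right)
state=q0 head=1 tape=__#[#]0   (q0,#)→(q2,1,left)
state=q2 head=0 tape=__[#]10   (q2,#)→(q1,0,right)
state=q1 head=1 tape=__0[1]0   (q1,1)→(q1,#,left)
state=q1 head=0 tape=__[0]#0   (q1,0)→(q2,1,left)
state=q2 head=-1 tape=_[_]1#0   (q2,_)→(q0,_,left)
state=q0 head=-2 tape=[_]_1#0
The non-blank tape span at halt is 1#0.

1#0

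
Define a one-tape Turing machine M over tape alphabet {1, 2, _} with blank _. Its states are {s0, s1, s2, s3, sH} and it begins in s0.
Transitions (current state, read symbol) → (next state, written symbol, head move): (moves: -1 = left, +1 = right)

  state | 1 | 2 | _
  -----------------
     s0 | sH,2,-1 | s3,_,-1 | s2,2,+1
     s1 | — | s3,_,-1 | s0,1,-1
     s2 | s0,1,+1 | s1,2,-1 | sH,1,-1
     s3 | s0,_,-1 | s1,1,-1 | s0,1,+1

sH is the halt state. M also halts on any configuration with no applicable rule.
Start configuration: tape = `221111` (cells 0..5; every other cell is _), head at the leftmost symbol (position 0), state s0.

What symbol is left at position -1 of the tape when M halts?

state=s0 head=0 tape=__[2]21111   (s0,2)→(s3,_,-1)
state=s3 head=-1 tape=_[_]_21111   (s3,_)→(s0,1,+1)
state=s0 head=0 tape=_1[_]21111   (s0,_)→(s2,2,+1)
state=s2 head=1 tape=_12[2]1111   (s2,2)→(s1,2,-1)
state=s1 head=0 tape=_1[2]21111   (s1,2)→(s3,_,-1)
state=s3 head=-1 tape=_[1]_21111   (s3,1)→(s0,_,-1)
state=s0 head=-2 tape=[_]__21111   (s0,_)→(s2,2,+1)
state=s2 head=-1 tape=2[_]_21111   (s2,_)→(sH,1,-1)
state=sH head=-2 tape=[2]1_21111
Cell -1 holds 1 when M halts.

1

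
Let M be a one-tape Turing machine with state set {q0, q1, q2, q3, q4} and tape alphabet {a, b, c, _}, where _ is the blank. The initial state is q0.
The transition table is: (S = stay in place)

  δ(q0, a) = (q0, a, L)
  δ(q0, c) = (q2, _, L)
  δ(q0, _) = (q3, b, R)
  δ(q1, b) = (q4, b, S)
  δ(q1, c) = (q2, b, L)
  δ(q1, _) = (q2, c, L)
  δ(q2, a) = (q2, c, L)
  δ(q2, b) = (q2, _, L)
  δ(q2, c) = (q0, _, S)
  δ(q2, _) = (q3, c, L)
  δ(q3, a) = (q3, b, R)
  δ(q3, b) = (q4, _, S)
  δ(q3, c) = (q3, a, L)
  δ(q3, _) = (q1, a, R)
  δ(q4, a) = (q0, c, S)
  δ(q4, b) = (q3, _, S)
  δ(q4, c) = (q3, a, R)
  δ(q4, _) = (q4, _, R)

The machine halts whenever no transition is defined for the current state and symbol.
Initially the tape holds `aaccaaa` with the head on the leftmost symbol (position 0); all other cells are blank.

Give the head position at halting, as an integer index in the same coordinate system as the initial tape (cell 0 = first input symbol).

state=q0 head=0 tape=_[a]accaaa   (q0,a)→(q0,a,L)
state=q0 head=-1 tape=[_]aaccaaa   (q0,_)→(q3,b,R)
state=q3 head=0 tape=b[a]accaaa   (q3,a)→(q3,b,R)
state=q3 head=1 tape=bb[a]ccaaa   (q3,a)→(q3,b,R)
state=q3 head=2 tape=bbb[c]caaa   (q3,c)→(q3,a,L)
state=q3 head=1 tape=bb[b]acaaa   (q3,b)→(q4,_,S)
state=q4 head=1 tape=bb[_]acaaa   (q4,_)→(q4,_,R)
state=q4 head=2 tape=bb_[a]caaa   (q4,a)→(q0,c,S)
state=q0 head=2 tape=bb_[c]caaa   (q0,c)→(q2,_,L)
state=q2 head=1 tape=bb[_]_caaa   (q2,_)→(q3,c,L)
state=q3 head=0 tape=b[b]c_caaa   (q3,b)→(q4,_,S)
state=q4 head=0 tape=b[_]c_caaa   (q4,_)→(q4,_,R)
state=q4 head=1 tape=b_[c]_caaa   (q4,c)→(q3,a,R)
state=q3 head=2 tape=b_a[_]caaa   (q3,_)→(q1,a,R)
state=q1 head=3 tape=b_aa[c]aaa   (q1,c)→(q2,b,L)
state=q2 head=2 tape=b_a[a]baaa   (q2,a)→(q2,c,L)
state=q2 head=1 tape=b_[a]cbaaa   (q2,a)→(q2,c,L)
state=q2 head=0 tape=b[_]ccbaaa   (q2,_)→(q3,c,L)
state=q3 head=-1 tape=[b]cccbaaa   (q3,b)→(q4,_,S)
state=q4 head=-1 tape=[_]cccbaaa   (q4,_)→(q4,_,R)
state=q4 head=0 tape=_[c]ccbaaa   (q4,c)→(q3,a,R)
state=q3 head=1 tape=_a[c]cbaaa   (q3,c)→(q3,a,L)
state=q3 head=0 tape=_[a]acbaaa   (q3,a)→(q3,b,R)
state=q3 head=1 tape=_b[a]cbaaa   (q3,a)→(q3,b,R)
state=q3 head=2 tape=_bb[c]baaa   (q3,c)→(q3,a,L)
state=q3 head=1 tape=_b[b]abaaa   (q3,b)→(q4,_,S)
state=q4 head=1 tape=_b[_]abaaa   (q4,_)→(q4,_,R)
state=q4 head=2 tape=_b_[a]baaa   (q4,a)→(q0,c,S)
state=q0 head=2 tape=_b_[c]baaa   (q0,c)→(q2,_,L)
state=q2 head=1 tape=_b[_]_baaa   (q2,_)→(q3,c,L)
state=q3 head=0 tape=_[b]c_baaa   (q3,b)→(q4,_,S)
state=q4 head=0 tape=_[_]c_baaa   (q4,_)→(q4,_,R)
state=q4 head=1 tape=__[c]_baaa   (q4,c)→(q3,a,R)
state=q3 head=2 tape=__a[_]baaa   (q3,_)→(q1,a,R)
state=q1 head=3 tape=__aa[b]aaa   (q1,b)→(q4,b,S)
state=q4 head=3 tape=__aa[b]aaa   (q4,b)→(q3,_,S)
state=q3 head=3 tape=__aa[_]aaa   (q3,_)→(q1,a,R)
state=q1 head=4 tape=__aaa[a]aa
At halt the head is at cell 4.

4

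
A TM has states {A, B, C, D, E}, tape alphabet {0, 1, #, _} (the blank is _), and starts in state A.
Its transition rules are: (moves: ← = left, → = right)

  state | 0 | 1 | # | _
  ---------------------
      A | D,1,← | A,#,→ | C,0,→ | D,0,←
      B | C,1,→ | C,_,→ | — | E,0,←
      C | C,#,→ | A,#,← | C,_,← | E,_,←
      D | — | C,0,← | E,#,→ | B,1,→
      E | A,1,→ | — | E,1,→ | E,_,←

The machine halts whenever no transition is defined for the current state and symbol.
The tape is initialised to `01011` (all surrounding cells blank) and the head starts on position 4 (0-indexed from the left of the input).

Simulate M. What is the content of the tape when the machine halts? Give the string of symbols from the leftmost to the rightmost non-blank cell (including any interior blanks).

#1_#_00

state=A head=4 tape=0101[1]__   (A,1)→(A,#,→)
state=A head=5 tape=0101#[_]_   (A,_)→(D,0,←)
state=D head=4 tape=0101[#]0_   (D,#)→(E,#,→)
state=E head=5 tape=0101#[0]_   (E,0)→(A,1,→)
state=A head=6 tape=0101#1[_]   (A,_)→(D,0,←)
state=D head=5 tape=0101#[1]0   (D,1)→(C,0,←)
state=C head=4 tape=0101[#]00   (C,#)→(C,_,←)
state=C head=3 tape=010[1]_00   (C,1)→(A,#,←)
state=A head=2 tape=01[0]#_00   (A,0)→(D,1,←)
state=D head=1 tape=0[1]1#_00   (D,1)→(C,0,←)
state=C head=0 tape=[0]01#_00   (C,0)→(C,#,→)
state=C head=1 tape=#[0]1#_00   (C,0)→(C,#,→)
state=C head=2 tape=##[1]#_00   (C,1)→(A,#,←)
state=A head=1 tape=#[#]##_00   (A,#)→(C,0,→)
state=C head=2 tape=#0[#]#_00   (C,#)→(C,_,←)
state=C head=1 tape=#[0]_#_00   (C,0)→(C,#,→)
state=C head=2 tape=##[_]#_00   (C,_)→(E,_,←)
state=E head=1 tape=#[#]_#_00   (E,#)→(E,1,→)
state=E head=2 tape=#1[_]#_00   (E,_)→(E,_,←)
state=E head=1 tape=#[1]_#_00
The non-blank tape span at halt is #1_#_00.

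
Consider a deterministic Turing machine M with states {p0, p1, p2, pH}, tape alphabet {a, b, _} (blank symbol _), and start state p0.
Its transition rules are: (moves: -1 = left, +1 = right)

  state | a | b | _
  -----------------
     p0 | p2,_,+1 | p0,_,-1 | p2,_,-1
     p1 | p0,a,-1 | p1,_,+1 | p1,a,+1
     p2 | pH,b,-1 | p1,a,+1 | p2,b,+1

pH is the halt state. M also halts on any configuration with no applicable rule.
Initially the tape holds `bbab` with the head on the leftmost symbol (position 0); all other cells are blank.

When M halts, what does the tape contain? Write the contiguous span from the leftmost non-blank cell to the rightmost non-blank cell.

bbb_bb

p0 | __[b]bab   read b → write _, move -1, go to p0
p0 | _[_]_bab   read _ → write _, move -1, go to p2
p2 | [_]__bab   read _ → write b, move +1, go to p2
p2 | b[_]_bab   read _ → write b, move +1, go to p2
p2 | bb[_]bab   read _ → write b, move +1, go to p2
p2 | bbb[b]ab   read b → write a, move +1, go to p1
p1 | bbba[a]b   read a → write a, move -1, go to p0
p0 | bbb[a]ab   read a → write _, move +1, go to p2
p2 | bbb_[a]b   read a → write b, move -1, go to pH
pH | bbb[_]bb
The non-blank tape span at halt is bbb_bb.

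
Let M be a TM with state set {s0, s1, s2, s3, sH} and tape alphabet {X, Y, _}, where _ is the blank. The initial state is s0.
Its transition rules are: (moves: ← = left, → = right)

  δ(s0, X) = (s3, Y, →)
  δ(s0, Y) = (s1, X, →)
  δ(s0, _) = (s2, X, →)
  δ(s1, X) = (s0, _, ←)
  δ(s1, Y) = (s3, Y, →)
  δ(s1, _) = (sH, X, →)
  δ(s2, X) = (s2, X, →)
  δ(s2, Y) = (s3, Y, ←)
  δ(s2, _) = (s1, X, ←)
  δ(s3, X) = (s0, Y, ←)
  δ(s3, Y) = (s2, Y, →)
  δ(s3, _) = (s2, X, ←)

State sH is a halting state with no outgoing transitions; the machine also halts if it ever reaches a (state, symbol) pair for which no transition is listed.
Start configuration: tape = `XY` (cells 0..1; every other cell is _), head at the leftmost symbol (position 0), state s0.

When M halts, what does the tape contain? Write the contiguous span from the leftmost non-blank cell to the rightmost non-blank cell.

s0 | [X]Y___   read X → write Y, move →, go to s3
s3 | Y[Y]___   read Y → write Y, move →, go to s2
s2 | YY[_]__   read _ → write X, move ←, go to s1
s1 | Y[Y]X__   read Y → write Y, move →, go to s3
s3 | YY[X]__   read X → write Y, move ←, go to s0
s0 | Y[Y]Y__   read Y → write X, move →, go to s1
s1 | YX[Y]__   read Y → write Y, move →, go to s3
s3 | YXY[_]_   read _ → write X, move ←, go to s2
s2 | YX[Y]X_   read Y → write Y, move ←, go to s3
s3 | Y[X]YX_   read X → write Y, move ←, go to s0
s0 | [Y]YYX_   read Y → write X, move →, go to s1
s1 | X[Y]YX_   read Y → write Y, move →, go to s3
s3 | XY[Y]X_   read Y → write Y, move →, go to s2
s2 | XYY[X]_   read X → write X, move →, go to s2
s2 | XYYX[_]   read _ → write X, move ←, go to s1
s1 | XYY[X]X   read X → write _, move ←, go to s0
s0 | XY[Y]_X   read Y → write X, move →, go to s1
s1 | XYX[_]X   read _ → write X, move →, go to sH
sH | XYXX[X]
The non-blank tape span at halt is XYXXX.

XYXXX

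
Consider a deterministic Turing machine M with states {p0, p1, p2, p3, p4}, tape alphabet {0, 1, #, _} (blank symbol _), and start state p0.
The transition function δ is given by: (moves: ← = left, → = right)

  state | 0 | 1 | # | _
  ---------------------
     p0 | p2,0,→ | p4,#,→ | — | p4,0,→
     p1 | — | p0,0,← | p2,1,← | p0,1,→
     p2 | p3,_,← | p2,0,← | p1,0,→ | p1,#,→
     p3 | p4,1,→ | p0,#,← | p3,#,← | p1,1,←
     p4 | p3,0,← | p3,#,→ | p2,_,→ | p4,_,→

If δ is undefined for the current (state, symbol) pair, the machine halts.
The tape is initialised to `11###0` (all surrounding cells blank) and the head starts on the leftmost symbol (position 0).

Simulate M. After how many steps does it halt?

p0 | ___[1]1###0   read 1 → write #, move →, go to p4
p4 | ___#[1]###0   read 1 → write #, move →, go to p3
p3 | ___##[#]##0   read # → write #, move ←, go to p3
p3 | ___#[#]###0   read # → write #, move ←, go to p3
p3 | ___[#]####0   read # → write #, move ←, go to p3
p3 | __[_]#####0   read _ → write 1, move ←, go to p1
p1 | _[_]1#####0   read _ → write 1, move →, go to p0
p0 | _1[1]#####0   read 1 → write #, move →, go to p4
p4 | _1#[#]####0   read # → write _, move →, go to p2
p2 | _1#_[#]###0   read # → write 0, move →, go to p1
p1 | _1#_0[#]##0   read # → write 1, move ←, go to p2
p2 | _1#_[0]1##0   read 0 → write _, move ←, go to p3
p3 | _1#[_]_1##0   read _ → write 1, move ←, go to p1
p1 | _1[#]1_1##0   read # → write 1, move ←, go to p2
p2 | _[1]11_1##0   read 1 → write 0, move ←, go to p2
p2 | [_]011_1##0   read _ → write #, move →, go to p1
p1 | #[0]11_1##0
M halts after 16 transitions.

16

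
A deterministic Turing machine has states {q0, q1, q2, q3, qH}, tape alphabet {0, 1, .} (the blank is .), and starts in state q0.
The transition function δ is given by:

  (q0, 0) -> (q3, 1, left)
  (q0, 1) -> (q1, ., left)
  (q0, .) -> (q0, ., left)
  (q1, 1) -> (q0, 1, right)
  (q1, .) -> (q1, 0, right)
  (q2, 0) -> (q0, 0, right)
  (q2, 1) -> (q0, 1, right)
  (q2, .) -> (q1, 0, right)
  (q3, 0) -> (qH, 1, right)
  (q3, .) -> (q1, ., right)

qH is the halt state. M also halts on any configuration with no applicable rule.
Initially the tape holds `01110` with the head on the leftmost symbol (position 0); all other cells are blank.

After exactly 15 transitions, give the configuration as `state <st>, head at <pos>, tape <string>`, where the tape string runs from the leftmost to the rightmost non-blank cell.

state q1, head at 1, tape 000..0

q0 | .[0]1110   read 0 → write 1, move left, go to q3
q3 | [.]11110   read . → write ., move right, go to q1
q1 | .[1]1110   read 1 → write 1, move right, go to q0
q0 | .1[1]110   read 1 → write ., move left, go to q1
q1 | .[1].110   read 1 → write 1, move right, go to q0
q0 | .1[.]110   read . → write ., move left, go to q0
q0 | .[1].110   read 1 → write ., move left, go to q1
q1 | [.]..110   read . → write 0, move right, go to q1
q1 | 0[.].110   read . → write 0, move right, go to q1
q1 | 00[.]110   read . → write 0, move right, go to q1
q1 | 000[1]10   read 1 → write 1, move right, go to q0
q0 | 0001[1]0   read 1 → write ., move left, go to q1
q1 | 000[1].0   read 1 → write 1, move right, go to q0
q0 | 0001[.]0   read . → write ., move left, go to q0
q0 | 000[1].0   read 1 → write ., move left, go to q1
q1 | 00[0]..0
After 15 steps: state q1, head at 1, tape 000..0.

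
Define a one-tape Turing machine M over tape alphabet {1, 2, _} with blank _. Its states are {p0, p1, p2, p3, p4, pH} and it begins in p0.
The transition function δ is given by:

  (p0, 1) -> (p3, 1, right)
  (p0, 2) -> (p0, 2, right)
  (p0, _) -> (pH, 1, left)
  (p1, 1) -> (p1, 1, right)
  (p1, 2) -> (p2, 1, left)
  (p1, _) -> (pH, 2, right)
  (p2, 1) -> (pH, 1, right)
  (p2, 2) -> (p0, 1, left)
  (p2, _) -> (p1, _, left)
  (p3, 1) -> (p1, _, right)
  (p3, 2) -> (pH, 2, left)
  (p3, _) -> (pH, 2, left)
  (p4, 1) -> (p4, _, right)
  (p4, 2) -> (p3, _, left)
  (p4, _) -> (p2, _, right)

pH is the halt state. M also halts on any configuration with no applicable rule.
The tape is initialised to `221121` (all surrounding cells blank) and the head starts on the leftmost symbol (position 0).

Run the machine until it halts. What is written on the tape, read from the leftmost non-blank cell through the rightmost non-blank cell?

221211

p0 | [2]21121   read 2 → write 2, move right, go to p0
p0 | 2[2]1121   read 2 → write 2, move right, go to p0
p0 | 22[1]121   read 1 → write 1, move right, go to p3
p3 | 221[1]21   read 1 → write _, move right, go to p1
p1 | 221_[2]1   read 2 → write 1, move left, go to p2
p2 | 221[_]11   read _ → write _, move left, go to p1
p1 | 22[1]_11   read 1 → write 1, move right, go to p1
p1 | 221[_]11   read _ → write 2, move right, go to pH
pH | 2212[1]1
The non-blank tape span at halt is 221211.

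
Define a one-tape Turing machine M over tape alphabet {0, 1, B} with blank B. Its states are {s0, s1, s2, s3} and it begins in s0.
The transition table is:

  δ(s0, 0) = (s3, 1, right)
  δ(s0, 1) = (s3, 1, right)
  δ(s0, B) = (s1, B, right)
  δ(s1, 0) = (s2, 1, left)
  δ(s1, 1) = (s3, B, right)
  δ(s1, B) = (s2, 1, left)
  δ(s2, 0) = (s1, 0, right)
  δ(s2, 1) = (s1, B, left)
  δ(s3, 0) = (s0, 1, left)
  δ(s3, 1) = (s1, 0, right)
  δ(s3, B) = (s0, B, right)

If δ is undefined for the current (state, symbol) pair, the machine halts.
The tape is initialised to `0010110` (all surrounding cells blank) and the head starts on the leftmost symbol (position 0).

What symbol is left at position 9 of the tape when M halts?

1

state=s0 head=0 tape=[0]010110BBB   (s0,0)→(s3,1,right)
state=s3 head=1 tape=1[0]10110BBB   (s3,0)→(s0,1,left)
state=s0 head=0 tape=[1]110110BBB   (s0,1)→(s3,1,right)
state=s3 head=1 tape=1[1]10110BBB   (s3,1)→(s1,0,right)
state=s1 head=2 tape=10[1]0110BBB   (s1,1)→(s3,B,right)
state=s3 head=3 tape=10B[0]110BBB   (s3,0)→(s0,1,left)
state=s0 head=2 tape=10[B]1110BBB   (s0,B)→(s1,B,right)
state=s1 head=3 tape=10B[1]110BBB   (s1,1)→(s3,B,right)
state=s3 head=4 tape=10BB[1]10BBB   (s3,1)→(s1,0,right)
state=s1 head=5 tape=10BB0[1]0BBB   (s1,1)→(s3,B,right)
state=s3 head=6 tape=10BB0B[0]BBB   (s3,0)→(s0,1,left)
state=s0 head=5 tape=10BB0[B]1BBB   (s0,B)→(s1,B,right)
state=s1 head=6 tape=10BB0B[1]BBB   (s1,1)→(s3,B,right)
state=s3 head=7 tape=10BB0BB[B]BB   (s3,B)→(s0,B,right)
state=s0 head=8 tape=10BB0BBB[B]B   (s0,B)→(s1,B,right)
state=s1 head=9 tape=10BB0BBBB[B]   (s1,B)→(s2,1,left)
state=s2 head=8 tape=10BB0BBB[B]1
Cell 9 holds 1 when M halts.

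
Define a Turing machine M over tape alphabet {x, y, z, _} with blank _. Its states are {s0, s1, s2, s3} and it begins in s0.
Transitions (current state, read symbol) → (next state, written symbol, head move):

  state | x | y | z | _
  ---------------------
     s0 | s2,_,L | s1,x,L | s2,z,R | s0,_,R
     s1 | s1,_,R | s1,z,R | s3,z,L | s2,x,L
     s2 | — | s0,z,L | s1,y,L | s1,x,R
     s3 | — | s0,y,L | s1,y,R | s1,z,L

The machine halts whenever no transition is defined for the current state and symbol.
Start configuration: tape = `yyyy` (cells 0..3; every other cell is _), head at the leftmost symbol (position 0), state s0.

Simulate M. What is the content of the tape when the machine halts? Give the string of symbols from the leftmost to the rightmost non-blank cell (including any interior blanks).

state=s0 head=0 tape=__[y]yyy_   (s0,y)→(s1,x,L)
state=s1 head=-1 tape=_[_]xyyy_   (s1,_)→(s2,x,L)
state=s2 head=-2 tape=[_]xxyyy_   (s2,_)→(s1,x,R)
state=s1 head=-1 tape=x[x]xyyy_   (s1,x)→(s1,_,R)
state=s1 head=0 tape=x_[x]yyy_   (s1,x)→(s1,_,R)
state=s1 head=1 tape=x__[y]yy_   (s1,y)→(s1,z,R)
state=s1 head=2 tape=x__z[y]y_   (s1,y)→(s1,z,R)
state=s1 head=3 tape=x__zz[y]_   (s1,y)→(s1,z,R)
state=s1 head=4 tape=x__zzz[_]   (s1,_)→(s2,x,L)
state=s2 head=3 tape=x__zz[z]x   (s2,z)→(s1,y,L)
state=s1 head=2 tape=x__z[z]yx   (s1,z)→(s3,z,L)
state=s3 head=1 tape=x__[z]zyx   (s3,z)→(s1,y,R)
state=s1 head=2 tape=x__y[z]yx   (s1,z)→(s3,z,L)
state=s3 head=1 tape=x__[y]zyx   (s3,y)→(s0,y,L)
state=s0 head=0 tape=x_[_]yzyx   (s0,_)→(s0,_,R)
state=s0 head=1 tape=x__[y]zyx   (s0,y)→(s1,x,L)
state=s1 head=0 tape=x_[_]xzyx   (s1,_)→(s2,x,L)
state=s2 head=-1 tape=x[_]xxzyx   (s2,_)→(s1,x,R)
state=s1 head=0 tape=xx[x]xzyx   (s1,x)→(s1,_,R)
state=s1 head=1 tape=xx_[x]zyx   (s1,x)→(s1,_,R)
state=s1 head=2 tape=xx__[z]yx   (s1,z)→(s3,z,L)
state=s3 head=1 tape=xx_[_]zyx   (s3,_)→(s1,z,L)
state=s1 head=0 tape=xx[_]zzyx   (s1,_)→(s2,x,L)
state=s2 head=-1 tape=x[x]xzzyx
The non-blank tape span at halt is xxxzzyx.

xxxzzyx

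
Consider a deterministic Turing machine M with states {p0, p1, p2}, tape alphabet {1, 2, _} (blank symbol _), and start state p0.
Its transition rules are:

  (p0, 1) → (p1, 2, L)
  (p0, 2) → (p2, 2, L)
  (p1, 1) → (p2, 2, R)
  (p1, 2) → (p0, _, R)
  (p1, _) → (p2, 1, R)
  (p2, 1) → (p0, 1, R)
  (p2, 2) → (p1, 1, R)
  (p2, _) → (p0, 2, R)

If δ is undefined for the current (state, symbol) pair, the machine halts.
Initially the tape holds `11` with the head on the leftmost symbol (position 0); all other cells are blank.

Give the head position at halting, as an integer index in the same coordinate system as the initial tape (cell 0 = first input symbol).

3

p0 | _[1]1__   read 1 → write 2, move L, go to p1
p1 | [_]21__   read _ → write 1, move R, go to p2
p2 | 1[2]1__   read 2 → write 1, move R, go to p1
p1 | 11[1]__   read 1 → write 2, move R, go to p2
p2 | 112[_]_   read _ → write 2, move R, go to p0
p0 | 1122[_]
At halt the head is at cell 3.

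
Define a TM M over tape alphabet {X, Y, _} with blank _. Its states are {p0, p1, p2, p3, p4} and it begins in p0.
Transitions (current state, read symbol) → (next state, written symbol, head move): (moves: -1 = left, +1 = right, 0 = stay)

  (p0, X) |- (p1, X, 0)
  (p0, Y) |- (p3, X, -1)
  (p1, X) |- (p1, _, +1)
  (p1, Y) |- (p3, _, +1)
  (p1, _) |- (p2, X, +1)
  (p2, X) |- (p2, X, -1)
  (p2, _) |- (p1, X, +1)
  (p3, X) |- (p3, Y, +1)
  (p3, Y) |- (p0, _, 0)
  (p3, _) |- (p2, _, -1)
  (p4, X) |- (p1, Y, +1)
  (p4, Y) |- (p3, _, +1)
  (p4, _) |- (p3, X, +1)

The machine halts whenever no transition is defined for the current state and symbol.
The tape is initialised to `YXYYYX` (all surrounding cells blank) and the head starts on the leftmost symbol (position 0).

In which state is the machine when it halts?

p0 | ___[Y]XYYYX   read Y → write X, move -1, go to p3
p3 | __[_]XXYYYX   read _ → write _, move -1, go to p2
p2 | _[_]_XXYYYX   read _ → write X, move +1, go to p1
p1 | _X[_]XXYYYX   read _ → write X, move +1, go to p2
p2 | _XX[X]XYYYX   read X → write X, move -1, go to p2
p2 | _X[X]XXYYYX   read X → write X, move -1, go to p2
p2 | _[X]XXXYYYX   read X → write X, move -1, go to p2
p2 | [_]XXXXYYYX   read _ → write X, move +1, go to p1
p1 | X[X]XXXYYYX   read X → write _, move +1, go to p1
p1 | X_[X]XXYYYX   read X → write _, move +1, go to p1
p1 | X__[X]XYYYX   read X → write _, move +1, go to p1
p1 | X___[X]YYYX   read X → write _, move +1, go to p1
p1 | X____[Y]YYX   read Y → write _, move +1, go to p3
p3 | X_____[Y]YX   read Y → write _, move 0, go to p0
p0 | X_____[_]YX
No transition is defined for (p0, _); M halts in state p0.

p0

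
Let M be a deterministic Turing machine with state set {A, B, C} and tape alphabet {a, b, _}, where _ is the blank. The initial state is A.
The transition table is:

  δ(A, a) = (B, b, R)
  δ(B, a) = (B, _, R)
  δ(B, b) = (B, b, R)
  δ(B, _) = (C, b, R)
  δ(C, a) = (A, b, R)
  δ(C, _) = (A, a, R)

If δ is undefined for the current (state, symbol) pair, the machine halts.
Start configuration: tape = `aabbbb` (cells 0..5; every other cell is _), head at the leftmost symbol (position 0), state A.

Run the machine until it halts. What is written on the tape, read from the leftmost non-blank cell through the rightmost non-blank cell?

b_bbbbba

A | [a]abbbb___   read a → write b, move R, go to B
B | b[a]bbbb___   read a → write _, move R, go to B
B | b_[b]bbb___   read b → write b, move R, go to B
B | b_b[b]bb___   read b → write b, move R, go to B
B | b_bb[b]b___   read b → write b, move R, go to B
B | b_bbb[b]___   read b → write b, move R, go to B
B | b_bbbb[_]__   read _ → write b, move R, go to C
C | b_bbbbb[_]_   read _ → write a, move R, go to A
A | b_bbbbba[_]
The non-blank tape span at halt is b_bbbbba.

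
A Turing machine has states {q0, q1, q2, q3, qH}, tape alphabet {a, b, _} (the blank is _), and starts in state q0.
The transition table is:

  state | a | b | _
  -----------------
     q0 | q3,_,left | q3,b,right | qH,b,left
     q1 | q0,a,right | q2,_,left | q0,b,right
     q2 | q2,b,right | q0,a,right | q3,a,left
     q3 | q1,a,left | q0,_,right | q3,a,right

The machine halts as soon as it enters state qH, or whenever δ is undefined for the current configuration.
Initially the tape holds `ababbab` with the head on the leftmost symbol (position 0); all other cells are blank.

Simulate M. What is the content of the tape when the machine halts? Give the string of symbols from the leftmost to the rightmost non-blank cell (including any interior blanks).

state=q0 head=0 tape=__[a]babbab   (q0,a)→(q3,_,left)
state=q3 head=-1 tape=_[_]_babbab   (q3,_)→(q3,a,right)
state=q3 head=0 tape=_a[_]babbab   (q3,_)→(q3,a,right)
state=q3 head=1 tape=_aa[b]abbab   (q3,b)→(q0,_,right)
state=q0 head=2 tape=_aa_[a]bbab   (q0,a)→(q3,_,left)
state=q3 head=1 tape=_aa[_]_bbab   (q3,_)→(q3,a,right)
state=q3 head=2 tape=_aaa[_]bbab   (q3,_)→(q3,a,right)
state=q3 head=3 tape=_aaaa[b]bab   (q3,b)→(q0,_,right)
state=q0 head=4 tape=_aaaa_[b]ab   (q0,b)→(q3,b,right)
state=q3 head=5 tape=_aaaa_b[a]b   (q3,a)→(q1,a,left)
state=q1 head=4 tape=_aaaa_[b]ab   (q1,b)→(q2,_,left)
state=q2 head=3 tape=_aaaa[_]_ab   (q2,_)→(q3,a,left)
state=q3 head=2 tape=_aaa[a]a_ab   (q3,a)→(q1,a,left)
state=q1 head=1 tape=_aa[a]aa_ab   (q1,a)→(q0,a,right)
state=q0 head=2 tape=_aaa[a]a_ab   (q0,a)→(q3,_,left)
state=q3 head=1 tape=_aa[a]_a_ab   (q3,a)→(q1,a,left)
state=q1 head=0 tape=_a[a]a_a_ab   (q1,a)→(q0,a,right)
state=q0 head=1 tape=_aa[a]_a_ab   (q0,a)→(q3,_,left)
state=q3 head=0 tape=_a[a]__a_ab   (q3,a)→(q1,a,left)
state=q1 head=-1 tape=_[a]a__a_ab   (q1,a)→(q0,a,right)
state=q0 head=0 tape=_a[a]__a_ab   (q0,a)→(q3,_,left)
state=q3 head=-1 tape=_[a]___a_ab   (q3,a)→(q1,a,left)
state=q1 head=-2 tape=[_]a___a_ab   (q1,_)→(q0,b,right)
state=q0 head=-1 tape=b[a]___a_ab   (q0,a)→(q3,_,left)
state=q3 head=-2 tape=[b]____a_ab   (q3,b)→(q0,_,right)
state=q0 head=-1 tape=_[_]___a_ab   (q0,_)→(qH,b,left)
state=qH head=-2 tape=[_]b___a_ab
The non-blank tape span at halt is b___a_ab.

b___a_ab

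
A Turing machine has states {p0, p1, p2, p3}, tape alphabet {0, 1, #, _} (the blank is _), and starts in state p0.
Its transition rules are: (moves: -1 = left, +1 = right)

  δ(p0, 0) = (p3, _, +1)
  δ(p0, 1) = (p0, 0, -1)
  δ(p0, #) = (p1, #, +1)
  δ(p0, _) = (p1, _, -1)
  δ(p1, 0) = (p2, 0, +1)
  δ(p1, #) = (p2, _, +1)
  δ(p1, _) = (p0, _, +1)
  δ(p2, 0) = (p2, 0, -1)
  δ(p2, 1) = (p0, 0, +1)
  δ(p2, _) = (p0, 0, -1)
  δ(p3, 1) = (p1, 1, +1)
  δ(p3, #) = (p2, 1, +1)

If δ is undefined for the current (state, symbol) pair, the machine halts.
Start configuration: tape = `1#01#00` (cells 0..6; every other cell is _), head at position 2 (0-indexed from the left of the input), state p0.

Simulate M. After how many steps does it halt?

10

p0 | 1#[0]1#00   read 0 → write _, move +1, go to p3
p3 | 1#_[1]#00   read 1 → write 1, move +1, go to p1
p1 | 1#_1[#]00   read # → write _, move +1, go to p2
p2 | 1#_1_[0]0   read 0 → write 0, move -1, go to p2
p2 | 1#_1[_]00   read _ → write 0, move -1, go to p0
p0 | 1#_[1]000   read 1 → write 0, move -1, go to p0
p0 | 1#[_]0000   read _ → write _, move -1, go to p1
p1 | 1[#]_0000   read # → write _, move +1, go to p2
p2 | 1_[_]0000   read _ → write 0, move -1, go to p0
p0 | 1[_]00000   read _ → write _, move -1, go to p1
p1 | [1]_00000
M halts after 10 transitions.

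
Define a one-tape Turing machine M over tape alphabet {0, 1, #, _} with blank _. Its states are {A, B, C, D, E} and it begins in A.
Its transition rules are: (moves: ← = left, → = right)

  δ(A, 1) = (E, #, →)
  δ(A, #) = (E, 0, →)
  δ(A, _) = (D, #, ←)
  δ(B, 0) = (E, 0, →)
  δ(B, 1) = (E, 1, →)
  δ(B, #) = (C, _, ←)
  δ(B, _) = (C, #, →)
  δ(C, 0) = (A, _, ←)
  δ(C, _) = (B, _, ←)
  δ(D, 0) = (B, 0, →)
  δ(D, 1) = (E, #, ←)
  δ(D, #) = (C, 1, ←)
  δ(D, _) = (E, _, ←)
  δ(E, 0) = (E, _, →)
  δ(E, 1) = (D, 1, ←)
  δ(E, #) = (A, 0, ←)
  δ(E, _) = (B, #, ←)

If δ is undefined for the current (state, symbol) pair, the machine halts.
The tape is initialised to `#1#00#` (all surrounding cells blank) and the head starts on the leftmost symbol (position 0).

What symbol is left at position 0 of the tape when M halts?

A | ____[#]1#00#   read # → write 0, move →, go to E
E | ____0[1]#00#   read 1 → write 1, move ←, go to D
D | ____[0]1#00#   read 0 → write 0, move →, go to B
B | ____0[1]#00#   read 1 → write 1, move →, go to E
E | ____01[#]00#   read # → write 0, move ←, go to A
A | ____0[1]000#   read 1 → write #, move →, go to E
E | ____0#[0]00#   read 0 → write _, move →, go to E
E | ____0#_[0]0#   read 0 → write _, move →, go to E
E | ____0#__[0]#   read 0 → write _, move →, go to E
E | ____0#___[#]   read # → write 0, move ←, go to A
A | ____0#__[_]0   read _ → write #, move ←, go to D
D | ____0#_[_]#0   read _ → write _, move ←, go to E
E | ____0#[_]_#0   read _ → write #, move ←, go to B
B | ____0[#]#_#0   read # → write _, move ←, go to C
C | ____[0]_#_#0   read 0 → write _, move ←, go to A
A | ___[_]__#_#0   read _ → write #, move ←, go to D
D | __[_]#__#_#0   read _ → write _, move ←, go to E
E | _[_]_#__#_#0   read _ → write #, move ←, go to B
B | [_]#_#__#_#0   read _ → write #, move →, go to C
C | #[#]_#__#_#0
Cell 0 holds _ when M halts.

_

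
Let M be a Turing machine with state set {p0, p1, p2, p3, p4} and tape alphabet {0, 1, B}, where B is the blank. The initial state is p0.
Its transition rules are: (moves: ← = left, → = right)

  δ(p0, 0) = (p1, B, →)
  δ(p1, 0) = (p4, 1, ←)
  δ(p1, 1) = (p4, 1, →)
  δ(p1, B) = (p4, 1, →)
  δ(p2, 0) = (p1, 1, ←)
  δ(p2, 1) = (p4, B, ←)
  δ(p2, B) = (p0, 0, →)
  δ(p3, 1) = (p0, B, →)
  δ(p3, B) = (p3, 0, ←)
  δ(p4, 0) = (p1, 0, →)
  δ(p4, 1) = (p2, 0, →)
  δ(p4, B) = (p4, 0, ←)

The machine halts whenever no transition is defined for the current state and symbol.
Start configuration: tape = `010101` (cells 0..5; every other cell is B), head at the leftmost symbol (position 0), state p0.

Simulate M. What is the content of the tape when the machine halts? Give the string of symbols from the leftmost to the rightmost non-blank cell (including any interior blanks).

p0 | [0]10101BBB   read 0 → write B, move →, go to p1
p1 | B[1]0101BBB   read 1 → write 1, move →, go to p4
p4 | B1[0]101BBB   read 0 → write 0, move →, go to p1
p1 | B10[1]01BBB   read 1 → write 1, move →, go to p4
p4 | B101[0]1BBB   read 0 → write 0, move →, go to p1
p1 | B1010[1]BBB   read 1 → write 1, move →, go to p4
p4 | B10101[B]BB   read B → write 0, move ←, go to p4
p4 | B1010[1]0BB   read 1 → write 0, move →, go to p2
p2 | B10100[0]BB   read 0 → write 1, move ←, go to p1
p1 | B1010[0]1BB   read 0 → write 1, move ←, go to p4
p4 | B101[0]11BB   read 0 → write 0, move →, go to p1
p1 | B1010[1]1BB   read 1 → write 1, move →, go to p4
p4 | B10101[1]BB   read 1 → write 0, move →, go to p2
p2 | B101010[B]B   read B → write 0, move →, go to p0
p0 | B1010100[B]
The non-blank tape span at halt is 1010100.

1010100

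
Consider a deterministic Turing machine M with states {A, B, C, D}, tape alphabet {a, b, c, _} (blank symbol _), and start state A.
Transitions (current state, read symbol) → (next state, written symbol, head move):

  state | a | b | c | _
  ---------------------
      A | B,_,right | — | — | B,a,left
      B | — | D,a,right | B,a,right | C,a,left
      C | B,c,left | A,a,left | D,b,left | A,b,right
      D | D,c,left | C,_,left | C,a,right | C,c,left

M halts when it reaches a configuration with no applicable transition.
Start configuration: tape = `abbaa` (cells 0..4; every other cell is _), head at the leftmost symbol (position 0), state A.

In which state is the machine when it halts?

B

A | ____[a]bbaa   read a → write _, move right, go to B
B | _____[b]baa   read b → write a, move right, go to D
D | _____a[b]aa   read b → write _, move left, go to C
C | _____[a]_aa   read a → write c, move left, go to B
B | ____[_]c_aa   read _ → write a, move left, go to C
C | ___[_]ac_aa   read _ → write b, move right, go to A
A | ___b[a]c_aa   read a → write _, move right, go to B
B | ___b_[c]_aa   read c → write a, move right, go to B
B | ___b_a[_]aa   read _ → write a, move left, go to C
C | ___b_[a]aaa   read a → write c, move left, go to B
B | ___b[_]caaa   read _ → write a, move left, go to C
C | ___[b]acaaa   read b → write a, move left, go to A
A | __[_]aacaaa   read _ → write a, move left, go to B
B | _[_]aaacaaa   read _ → write a, move left, go to C
C | [_]aaaacaaa   read _ → write b, move right, go to A
A | b[a]aaacaaa   read a → write _, move right, go to B
B | b_[a]aacaaa
No transition is defined for (B, a); M halts in state B.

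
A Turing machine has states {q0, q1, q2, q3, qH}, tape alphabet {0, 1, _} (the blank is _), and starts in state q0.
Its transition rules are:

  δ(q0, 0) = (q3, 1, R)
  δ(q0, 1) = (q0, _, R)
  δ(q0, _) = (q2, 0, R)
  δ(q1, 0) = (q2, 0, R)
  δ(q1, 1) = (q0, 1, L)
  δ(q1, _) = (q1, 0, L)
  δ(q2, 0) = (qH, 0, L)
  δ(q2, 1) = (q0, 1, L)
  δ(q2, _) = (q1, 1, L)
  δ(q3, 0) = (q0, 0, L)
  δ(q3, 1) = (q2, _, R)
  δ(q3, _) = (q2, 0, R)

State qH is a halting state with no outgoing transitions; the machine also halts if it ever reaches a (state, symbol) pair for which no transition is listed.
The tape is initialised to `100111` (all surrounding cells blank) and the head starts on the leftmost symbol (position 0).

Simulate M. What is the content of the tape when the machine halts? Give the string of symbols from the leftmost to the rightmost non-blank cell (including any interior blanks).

1_1_01

q0 | [1]00111__   read 1 → write _, move R, go to q0
q0 | _[0]0111__   read 0 → write 1, move R, go to q3
q3 | _1[0]111__   read 0 → write 0, move L, go to q0
q0 | _[1]0111__   read 1 → write _, move R, go to q0
q0 | __[0]111__   read 0 → write 1, move R, go to q3
q3 | __1[1]11__   read 1 → write _, move R, go to q2
q2 | __1_[1]1__   read 1 → write 1, move L, go to q0
q0 | __1[_]11__   read _ → write 0, move R, go to q2
q2 | __10[1]1__   read 1 → write 1, move L, go to q0
q0 | __1[0]11__   read 0 → write 1, move R, go to q3
q3 | __11[1]1__   read 1 → write _, move R, go to q2
q2 | __11_[1]__   read 1 → write 1, move L, go to q0
q0 | __11[_]1__   read _ → write 0, move R, go to q2
q2 | __110[1]__   read 1 → write 1, move L, go to q0
q0 | __11[0]1__   read 0 → write 1, move R, go to q3
q3 | __111[1]__   read 1 → write _, move R, go to q2
q2 | __111_[_]_   read _ → write 1, move L, go to q1
q1 | __111[_]1_   read _ → write 0, move L, go to q1
q1 | __11[1]01_   read 1 → write 1, move L, go to q0
q0 | __1[1]101_   read 1 → write _, move R, go to q0
q0 | __1_[1]01_   read 1 → write _, move R, go to q0
q0 | __1__[0]1_   read 0 → write 1, move R, go to q3
q3 | __1__1[1]_   read 1 → write _, move R, go to q2
q2 | __1__1_[_]   read _ → write 1, move L, go to q1
q1 | __1__1[_]1   read _ → write 0, move L, go to q1
q1 | __1__[1]01   read 1 → write 1, move L, go to q0
q0 | __1_[_]101   read _ → write 0, move R, go to q2
q2 | __1_0[1]01   read 1 → write 1, move L, go to q0
q0 | __1_[0]101   read 0 → write 1, move R, go to q3
q3 | __1_1[1]01   read 1 → write _, move R, go to q2
q2 | __1_1_[0]1   read 0 → write 0, move L, go to qH
qH | __1_1[_]01
The non-blank tape span at halt is 1_1_01.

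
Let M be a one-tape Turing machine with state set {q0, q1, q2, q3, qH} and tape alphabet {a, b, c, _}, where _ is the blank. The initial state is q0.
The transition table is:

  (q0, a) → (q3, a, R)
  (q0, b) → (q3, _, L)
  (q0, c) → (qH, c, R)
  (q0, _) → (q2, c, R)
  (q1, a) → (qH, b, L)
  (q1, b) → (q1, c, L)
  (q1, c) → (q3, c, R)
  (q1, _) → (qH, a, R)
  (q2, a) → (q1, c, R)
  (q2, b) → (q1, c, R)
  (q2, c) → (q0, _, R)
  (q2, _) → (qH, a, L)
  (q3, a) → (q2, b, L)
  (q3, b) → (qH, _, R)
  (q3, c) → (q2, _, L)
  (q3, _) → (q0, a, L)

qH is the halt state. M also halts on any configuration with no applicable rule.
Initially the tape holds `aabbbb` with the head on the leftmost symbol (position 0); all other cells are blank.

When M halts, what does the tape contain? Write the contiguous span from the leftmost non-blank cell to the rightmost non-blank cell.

q0 | [a]abbbb_   read a → write a, move R, go to q3
q3 | a[a]bbbb_   read a → write b, move L, go to q2
q2 | [a]bbbbb_   read a → write c, move R, go to q1
q1 | c[b]bbbb_   read b → write c, move L, go to q1
q1 | [c]cbbbb_   read c → write c, move R, go to q3
q3 | c[c]bbbb_   read c → write _, move L, go to q2
q2 | [c]_bbbb_   read c → write _, move R, go to q0
q0 | _[_]bbbb_   read _ → write c, move R, go to q2
q2 | _c[b]bbb_   read b → write c, move R, go to q1
q1 | _cc[b]bb_   read b → write c, move L, go to q1
q1 | _c[c]cbb_   read c → write c, move R, go to q3
q3 | _cc[c]bb_   read c → write _, move L, go to q2
q2 | _c[c]_bb_   read c → write _, move R, go to q0
q0 | _c_[_]bb_   read _ → write c, move R, go to q2
q2 | _c_c[b]b_   read b → write c, move R, go to q1
q1 | _c_cc[b]_   read b → write c, move L, go to q1
q1 | _c_c[c]c_   read c → write c, move R, go to q3
q3 | _c_cc[c]_   read c → write _, move L, go to q2
q2 | _c_c[c]__   read c → write _, move R, go to q0
q0 | _c_c_[_]_   read _ → write c, move R, go to q2
q2 | _c_c_c[_]   read _ → write a, move L, go to qH
qH | _c_c_[c]a
The non-blank tape span at halt is c_c_ca.

c_c_ca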